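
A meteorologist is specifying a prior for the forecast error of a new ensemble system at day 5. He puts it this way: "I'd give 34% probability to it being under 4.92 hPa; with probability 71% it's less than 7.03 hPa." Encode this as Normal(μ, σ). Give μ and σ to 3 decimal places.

The p-quantile of Normal(μ,σ) is μ + z_p·σ, with z_{0.34} = -0.4125 and z_{0.71} = 0.5534.
Eliminate σ: μ = (z₂·x₁ − z₁·x₂)/(z₂ − z₁) = (0.5534·4.92 − (-0.4125)·7.03)/0.9658 = 5.821.
Then σ = (x₂ − x₁)/(z₂ − z₁) = (7.03 − 4.92)/0.9658 = 2.185.

μ = 5.821, σ = 2.185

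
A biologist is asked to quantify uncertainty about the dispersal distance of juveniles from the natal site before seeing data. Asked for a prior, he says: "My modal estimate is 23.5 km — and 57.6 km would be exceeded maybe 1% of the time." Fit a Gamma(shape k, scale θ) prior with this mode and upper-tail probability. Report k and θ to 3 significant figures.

Gamma(k,θ) with k>1 has mode (k−1)θ, so θ = 23.5/(k−1).
Need P(X < 57.6) = 0.99 with θ tied to k this way. Start at k = 2, θ = 23.5: P(X<57.6) ≈ 0.703.
Too low — raise k to concentrate. Iterating converges to k ≈ 6.86.
Then θ = 23.5/(6.86−1) ≈ 4.01.

k ≈ 6.86, θ ≈ 4.01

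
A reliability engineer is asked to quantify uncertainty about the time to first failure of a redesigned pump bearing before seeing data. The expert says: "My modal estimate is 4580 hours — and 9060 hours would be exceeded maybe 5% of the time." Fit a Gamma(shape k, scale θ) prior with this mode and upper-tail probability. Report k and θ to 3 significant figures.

k ≈ 6.96, θ ≈ 768

Gamma(k,θ) with k>1 has mode (k−1)θ, so θ = 4580/(k−1).
Need P(X < 9060) = 0.95 with θ tied to k this way. Start at k = 2, θ = 4580: P(X<9060) ≈ 0.588.
Too low — raise k to concentrate. Iterating converges to k ≈ 6.96.
Then θ = 4580/(6.96−1) ≈ 768.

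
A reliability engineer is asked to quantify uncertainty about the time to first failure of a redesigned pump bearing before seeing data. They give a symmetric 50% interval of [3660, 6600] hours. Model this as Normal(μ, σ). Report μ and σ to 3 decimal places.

μ = 5130.000, σ = 2179.425

A symmetric 50% interval runs μ ± z·σ with z = 0.6745.
Half-width = 1470, so σ = 1470/0.6745 = 2179.425.
μ is the interval midpoint, 5130.000.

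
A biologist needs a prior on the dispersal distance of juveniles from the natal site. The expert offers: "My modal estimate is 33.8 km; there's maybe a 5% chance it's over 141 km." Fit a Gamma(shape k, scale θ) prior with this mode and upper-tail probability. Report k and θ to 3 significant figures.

k ≈ 2.22, θ ≈ 27.6

Gamma(k,θ) with k>1 has mode (k−1)θ, so θ = 33.8/(k−1).
Need P(X < 141) = 0.95 with θ tied to k this way. Start at k = 2, θ = 33.8: P(X<141) ≈ 0.920.
Too low — raise k to concentrate. Iterating converges to k ≈ 2.22.
Then θ = 33.8/(2.22−1) ≈ 27.6.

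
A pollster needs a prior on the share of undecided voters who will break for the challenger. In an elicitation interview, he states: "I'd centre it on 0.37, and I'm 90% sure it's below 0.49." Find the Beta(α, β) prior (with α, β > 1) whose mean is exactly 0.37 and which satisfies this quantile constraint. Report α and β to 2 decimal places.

α ≈ 10.04, β ≈ 17.10

With mean 0.37 fixed, write α = 0.37s, β = 0.63s where s = α+β.
Need P(θ < 0.49) = 0.9 under Beta(0.37s, 0.63s). Normal approximation: (q−m)/√(m(1−m)/s) ≈ z_{0.9} = 1.28, so s ≈ 0.37·0.63·(1.28)²/(0.49−0.37)² = 26.6.
At s = 26.6: P(θ<0.49) ≈ 0.898. Adjusting to match 0.9 gives s ≈ 27.14.
So α = 0.37·27.14 ≈ 10.04, β = 0.63·27.14 ≈ 17.10.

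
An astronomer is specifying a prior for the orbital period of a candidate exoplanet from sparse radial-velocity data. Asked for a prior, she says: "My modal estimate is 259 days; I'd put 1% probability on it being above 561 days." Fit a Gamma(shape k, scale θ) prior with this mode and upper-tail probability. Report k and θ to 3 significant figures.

k ≈ 9.1, θ ≈ 32

Gamma(k,θ) with k>1 has mode (k−1)θ, so θ = 259/(k−1).
Need P(X < 561) = 0.99 with θ tied to k this way. Start at k = 2, θ = 259: P(X<561) ≈ 0.637.
Too low — raise k to concentrate. Iterating converges to k ≈ 9.1.
Then θ = 259/(9.1−1) ≈ 32.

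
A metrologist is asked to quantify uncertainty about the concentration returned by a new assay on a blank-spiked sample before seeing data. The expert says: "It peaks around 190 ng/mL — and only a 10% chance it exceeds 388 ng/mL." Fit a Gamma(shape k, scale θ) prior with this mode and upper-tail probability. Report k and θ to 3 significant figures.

Gamma(k,θ) with k>1 has mode (k−1)θ, so θ = 190/(k−1).
Need P(X < 388) = 0.9 with θ tied to k this way. Start at k = 2, θ = 190: P(X<388) ≈ 0.605.
Too low — raise k to concentrate. Iterating converges to k ≈ 4.76.
Then θ = 190/(4.76−1) ≈ 50.5.

k ≈ 4.76, θ ≈ 50.5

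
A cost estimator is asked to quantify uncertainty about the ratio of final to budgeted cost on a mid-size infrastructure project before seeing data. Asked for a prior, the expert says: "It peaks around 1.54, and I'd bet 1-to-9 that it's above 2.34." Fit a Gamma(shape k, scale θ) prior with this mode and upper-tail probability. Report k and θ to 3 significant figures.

k ≈ 11.6, θ ≈ 0.145

Gamma(k,θ) with k>1 has mode (k−1)θ, so θ = 1.54/(k−1).
Need P(X < 2.34) = 0.9 with θ tied to k this way. Start at k = 2, θ = 1.54: P(X<2.34) ≈ 0.449.
Too low — raise k to concentrate. Iterating converges to k ≈ 11.6.
Then θ = 1.54/(11.6−1) ≈ 0.145.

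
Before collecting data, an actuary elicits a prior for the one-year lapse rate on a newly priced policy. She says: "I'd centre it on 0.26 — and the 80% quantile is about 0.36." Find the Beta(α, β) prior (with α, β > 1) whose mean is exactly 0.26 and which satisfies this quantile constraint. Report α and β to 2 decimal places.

With mean 0.26 fixed, write α = 0.26s, β = 0.74s where s = α+β.
Need P(θ < 0.36) = 0.8 under Beta(0.26s, 0.74s). Normal approximation: (q−m)/√(m(1−m)/s) ≈ z_{0.8} = 0.842, so s ≈ 0.26·0.74·(0.842)²/(0.36−0.26)² = 13.6.
At s = 13.6: P(θ<0.36) ≈ 0.809. Adjusting to match 0.8 gives s ≈ 12.45.
So α = 0.26·12.45 ≈ 3.24, β = 0.74·12.45 ≈ 9.22.

α ≈ 3.24, β ≈ 9.22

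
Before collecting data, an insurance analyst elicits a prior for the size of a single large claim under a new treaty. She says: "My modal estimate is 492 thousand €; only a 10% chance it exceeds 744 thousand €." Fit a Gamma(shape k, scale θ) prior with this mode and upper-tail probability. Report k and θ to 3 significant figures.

Gamma(k,θ) with k>1 has mode (k−1)θ, so θ = 492/(k−1).
Need P(X < 744) = 0.9 with θ tied to k this way. Start at k = 2, θ = 492: P(X<744) ≈ 0.446.
Too low — raise k to concentrate. Iterating converges to k ≈ 11.9.
Then θ = 492/(11.9−1) ≈ 45.2.

k ≈ 11.9, θ ≈ 45.2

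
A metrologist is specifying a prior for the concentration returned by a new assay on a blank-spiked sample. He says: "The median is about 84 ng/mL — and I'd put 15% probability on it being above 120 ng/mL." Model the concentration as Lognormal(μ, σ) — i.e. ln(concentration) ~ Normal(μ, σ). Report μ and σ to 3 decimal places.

If T ~ Lognormal(μ,σ) then ln T ~ Normal(μ,σ), so the p-quantile of ln T is μ + z_p·σ.
ln(84) = 4.431 and ln(120) = 4.787; z_{0.5} = 0, z_{0.85} = 1.036.
σ = (4.787 − 4.431)/(1.036 − (0)) = 0.344.
μ = 4.431 − (0)·0.344 = 4.431.

μ ≈ 4.431, σ ≈ 0.344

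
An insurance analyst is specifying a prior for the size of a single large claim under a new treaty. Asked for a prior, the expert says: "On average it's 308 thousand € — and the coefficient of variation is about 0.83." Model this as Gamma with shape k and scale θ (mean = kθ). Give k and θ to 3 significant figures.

k ≈ 1.45, θ ≈ 212

For Gamma(k, scale θ): mean = kθ, variance = kθ², so CV = 1/√k.
CV = 0.83, hence k = 1/CV² = 1.45.
Then θ = mean/k = 308/1.45 = 212.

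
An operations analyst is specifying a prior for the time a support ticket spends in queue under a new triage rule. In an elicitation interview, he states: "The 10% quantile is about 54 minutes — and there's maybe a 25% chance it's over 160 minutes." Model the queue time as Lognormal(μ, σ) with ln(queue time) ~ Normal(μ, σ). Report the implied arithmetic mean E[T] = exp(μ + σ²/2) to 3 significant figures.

If T ~ Lognormal(μ,σ) then ln T ~ Normal(μ,σ), so the p-quantile of ln T is μ + z_p·σ.
ln(54) = 3.989 and ln(160) = 5.075; z_{0.1} = -1.282, z_{0.75} = 0.6745.
σ = (5.075 − 3.989)/(0.6745 − (-1.282)) = 0.555.
μ = 3.989 − (-1.282)·0.555 = 4.701.
E[T] = exp(μ + σ²/2) = exp(4.701 + 0.1542) = 128 minutes.

E[T] ≈ 128 minutes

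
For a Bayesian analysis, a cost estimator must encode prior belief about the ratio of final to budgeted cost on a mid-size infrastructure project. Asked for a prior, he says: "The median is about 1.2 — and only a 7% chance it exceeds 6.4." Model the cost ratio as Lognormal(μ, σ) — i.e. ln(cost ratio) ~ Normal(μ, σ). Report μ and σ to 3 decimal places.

If T ~ Lognormal(μ,σ) then ln T ~ Normal(μ,σ), so the p-quantile of ln T is μ + z_p·σ.
ln(1.2) = 0.1823 and ln(6.4) = 1.856; z_{0.5} = 0, z_{0.93} = 1.476.
σ = (1.856 − 0.1823)/(1.476 − (0)) = 1.134.
μ = 0.1823 − (0)·1.134 = 0.182.

μ ≈ 0.182, σ ≈ 1.134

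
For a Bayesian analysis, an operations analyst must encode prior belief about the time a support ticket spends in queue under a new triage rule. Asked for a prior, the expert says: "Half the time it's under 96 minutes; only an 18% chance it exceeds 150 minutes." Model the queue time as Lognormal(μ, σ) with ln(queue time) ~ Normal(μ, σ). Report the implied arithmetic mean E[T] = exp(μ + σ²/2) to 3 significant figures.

If T ~ Lognormal(μ,σ) then ln T ~ Normal(μ,σ), so the p-quantile of ln T is μ + z_p·σ.
ln(96) = 4.564 and ln(150) = 5.011; z_{0.5} = 0, z_{0.82} = 0.9154.
σ = (5.011 − 4.564)/(0.9154 − (0)) = 0.488.
μ = 4.564 − (0)·0.488 = 4.564.
E[T] = exp(μ + σ²/2) = exp(4.564 + 0.1189) = 108 minutes.

E[T] ≈ 108 minutes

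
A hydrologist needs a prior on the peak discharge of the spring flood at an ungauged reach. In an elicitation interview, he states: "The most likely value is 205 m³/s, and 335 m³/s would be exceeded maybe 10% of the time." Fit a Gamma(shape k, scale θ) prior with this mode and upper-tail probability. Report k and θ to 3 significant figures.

k ≈ 8.81, θ ≈ 26.2

Gamma(k,θ) with k>1 has mode (k−1)θ, so θ = 205/(k−1).
Need P(X < 335) = 0.9 with θ tied to k this way. Start at k = 2, θ = 205: P(X<335) ≈ 0.486.
Too low — raise k to concentrate. Iterating converges to k ≈ 8.81.
Then θ = 205/(8.81−1) ≈ 26.2.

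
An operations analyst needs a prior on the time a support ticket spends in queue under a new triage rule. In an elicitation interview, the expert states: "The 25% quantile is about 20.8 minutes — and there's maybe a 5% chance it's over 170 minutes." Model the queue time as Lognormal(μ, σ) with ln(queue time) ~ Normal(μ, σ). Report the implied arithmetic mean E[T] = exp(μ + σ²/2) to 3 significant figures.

E[T] ≈ 57.8 minutes

If T ~ Lognormal(μ,σ) then ln T ~ Normal(μ,σ), so the p-quantile of ln T is μ + z_p·σ.
ln(20.8) = 3.035 and ln(170) = 5.136; z_{0.25} = -0.6745, z_{0.95} = 1.645.
σ = (5.136 − 3.035)/(1.645 − (-0.6745)) = 0.906.
μ = 3.035 − (-0.6745)·0.906 = 3.646.
E[T] = exp(μ + σ²/2) = exp(3.646 + 0.4102) = 57.8 minutes.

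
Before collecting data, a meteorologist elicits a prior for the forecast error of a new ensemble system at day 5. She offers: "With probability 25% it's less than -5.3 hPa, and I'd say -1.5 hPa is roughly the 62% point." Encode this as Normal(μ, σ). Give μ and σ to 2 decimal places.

The p-quantile of Normal(μ,σ) is μ + z_p·σ, with z_{0.25} = -0.6745 and z_{0.62} = 0.3055.
Eliminate σ: μ = (z₂·x₁ − z₁·x₂)/(z₂ − z₁) = (0.3055·-5.3 − (-0.6745)·-1.5)/0.98 = -2.68.
Then σ = (x₂ − x₁)/(z₂ − z₁) = (-1.5 − -5.3)/0.98 = 3.88.

μ = -2.68, σ = 3.88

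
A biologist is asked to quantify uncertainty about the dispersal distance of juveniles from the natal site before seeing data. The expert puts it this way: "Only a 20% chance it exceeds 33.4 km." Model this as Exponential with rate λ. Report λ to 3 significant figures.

λ ≈ 0.0482

P(T > 33.4) = e^(−λ·33.4) = 0.2, so λ = −ln(0.2)/33.4 = 0.0482.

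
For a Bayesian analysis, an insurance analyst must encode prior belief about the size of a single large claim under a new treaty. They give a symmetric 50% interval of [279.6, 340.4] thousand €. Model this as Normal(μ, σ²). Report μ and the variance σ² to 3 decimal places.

μ = 310.000, σ² = 2031.405

A symmetric 50% interval runs μ ± z·σ with z = 0.6745.
Half-width = 30.4, so σ = 30.4/0.6745 = 45.0711 and σ² = 2031.405.
μ is the interval midpoint, 310.000.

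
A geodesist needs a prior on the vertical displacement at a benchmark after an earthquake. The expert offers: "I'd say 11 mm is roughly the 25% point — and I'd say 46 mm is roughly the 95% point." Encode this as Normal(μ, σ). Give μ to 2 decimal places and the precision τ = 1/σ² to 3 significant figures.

μ = 21.18, τ = 0.00439

The p-quantile of Normal(μ,σ) is μ + z_p·σ, with z_{0.25} = -0.6745 and z_{0.95} = 1.645.
Eliminate σ: μ = (z₂·x₁ − z₁·x₂)/(z₂ − z₁) = (1.645·11 − (-0.6745)·46)/2.319 = 21.18.
Then σ = (x₂ − x₁)/(z₂ − z₁) = (46 − 11)/2.319 = 15.09.
Precision τ = 1/σ² = 1/15.09² = 0.00439.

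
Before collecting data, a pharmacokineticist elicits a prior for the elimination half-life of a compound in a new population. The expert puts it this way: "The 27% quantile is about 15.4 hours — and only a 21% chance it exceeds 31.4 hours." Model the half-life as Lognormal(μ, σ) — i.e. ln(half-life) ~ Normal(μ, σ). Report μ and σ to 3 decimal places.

If T ~ Lognormal(μ,σ) then ln T ~ Normal(μ,σ), so the p-quantile of ln T is μ + z_p·σ.
ln(15.4) = 2.734 and ln(31.4) = 3.447; z_{0.27} = -0.6128, z_{0.79} = 0.8064.
σ = (3.447 − 2.734)/(0.8064 − (-0.6128)) = 0.502.
μ = 2.734 − (-0.6128)·0.502 = 3.042.

μ ≈ 3.042, σ ≈ 0.502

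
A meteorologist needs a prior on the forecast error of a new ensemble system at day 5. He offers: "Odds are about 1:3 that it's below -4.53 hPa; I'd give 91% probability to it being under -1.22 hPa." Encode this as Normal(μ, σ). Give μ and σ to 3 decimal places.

For Normal(μ,σ), the p-quantile is μ + z_p·σ. Here z_{0.25} = -0.6745, z_{0.91} = 1.341.
So -4.53 = μ − 0.6745σ and -1.22 = μ + 1.341σ.
Subtracting: σ = (-1.22 − -4.53)/(1.341 − (-0.6745)) = 1.642.
Then μ = -4.53 − (-0.6745)·1.642 = -3.422.

μ = -3.422, σ = 1.642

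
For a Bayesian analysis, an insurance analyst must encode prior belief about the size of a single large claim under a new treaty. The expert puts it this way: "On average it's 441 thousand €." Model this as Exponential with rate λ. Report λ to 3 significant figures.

Exponential mean = 1/λ, so λ = 1/441.0 = 0.00227.

λ ≈ 0.00227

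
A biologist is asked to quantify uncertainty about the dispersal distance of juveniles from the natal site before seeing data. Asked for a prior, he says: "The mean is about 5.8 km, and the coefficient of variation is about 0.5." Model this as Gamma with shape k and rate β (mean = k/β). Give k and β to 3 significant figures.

For Gamma(k, rate β): mean = k/β, variance = k/β², so CV = 1/√k.
CV = 0.5, hence k = 1/CV² = 4.
Then β = k/mean = 4/5.8 = 0.69.

k ≈ 4, β ≈ 0.69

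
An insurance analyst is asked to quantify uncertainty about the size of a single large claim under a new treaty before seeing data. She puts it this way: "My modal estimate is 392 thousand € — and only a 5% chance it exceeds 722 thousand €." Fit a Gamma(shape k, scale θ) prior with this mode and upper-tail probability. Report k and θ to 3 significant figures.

k ≈ 8.46, θ ≈ 52.5

Gamma(k,θ) with k>1 has mode (k−1)θ, so θ = 392/(k−1).
Need P(X < 722) = 0.95 with θ tied to k this way. Start at k = 2, θ = 392: P(X<722) ≈ 0.549.
Too low — raise k to concentrate. Iterating converges to k ≈ 8.46.
Then θ = 392/(8.46−1) ≈ 52.5.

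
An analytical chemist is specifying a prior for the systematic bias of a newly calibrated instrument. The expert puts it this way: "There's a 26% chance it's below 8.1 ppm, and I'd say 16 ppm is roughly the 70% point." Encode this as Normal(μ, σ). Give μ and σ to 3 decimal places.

μ = 12.452, σ = 6.765

The p-quantile of Normal(μ,σ) is μ + z_p·σ, with z_{0.26} = -0.6433 and z_{0.7} = 0.5244.
Eliminate σ: μ = (z₂·x₁ − z₁·x₂)/(z₂ − z₁) = (0.5244·8.1 − (-0.6433)·16)/1.168 = 12.452.
Then σ = (x₂ − x₁)/(z₂ − z₁) = (16 − 8.1)/1.168 = 6.765.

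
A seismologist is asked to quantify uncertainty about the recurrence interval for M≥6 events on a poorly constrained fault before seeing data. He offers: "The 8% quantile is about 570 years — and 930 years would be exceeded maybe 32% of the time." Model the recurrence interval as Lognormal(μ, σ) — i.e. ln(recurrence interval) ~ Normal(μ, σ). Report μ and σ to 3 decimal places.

μ ≈ 6.713, σ ≈ 0.261

If T ~ Lognormal(μ,σ) then ln T ~ Normal(μ,σ), so the p-quantile of ln T is μ + z_p·σ.
ln(570) = 6.346 and ln(930) = 6.835; z_{0.08} = -1.405, z_{0.68} = 0.4677.
σ = (6.835 − 6.346)/(0.4677 − (-1.405)) = 0.261.
μ = 6.346 − (-1.405)·0.261 = 6.713.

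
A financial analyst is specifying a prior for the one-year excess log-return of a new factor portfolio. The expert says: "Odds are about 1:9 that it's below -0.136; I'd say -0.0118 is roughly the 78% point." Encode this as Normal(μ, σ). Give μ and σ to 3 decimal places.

For Normal(μ,σ), the p-quantile is μ + z_p·σ. Here z_{0.1} = -1.282, z_{0.78} = 0.7722.
So -0.136 = μ − 1.282σ and -0.0118 = μ + 0.7722σ.
Subtracting: σ = (-0.0118 − -0.136)/(0.7722 − (-1.282)) = 0.060.
Then μ = -0.136 − (-1.282)·0.060 = -0.058.

μ = -0.058, σ = 0.060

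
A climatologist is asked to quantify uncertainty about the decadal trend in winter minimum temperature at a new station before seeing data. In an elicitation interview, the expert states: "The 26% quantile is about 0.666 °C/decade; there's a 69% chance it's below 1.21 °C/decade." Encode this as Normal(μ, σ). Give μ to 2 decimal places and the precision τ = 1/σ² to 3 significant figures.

For Normal(μ,σ), the p-quantile is μ + z_p·σ. Here z_{0.26} = -0.6433, z_{0.69} = 0.4959.
So 0.666 = μ − 0.6433σ and 1.21 = μ + 0.4959σ.
Subtracting: σ = (1.21 − 0.666)/(0.4959 − (-0.6433)) = 0.48.
Then μ = 0.666 − (-0.6433)·0.48 = 0.97.
Precision τ = 1/σ² = 1/0.4775² = 4.39.

μ = 0.97, τ = 4.39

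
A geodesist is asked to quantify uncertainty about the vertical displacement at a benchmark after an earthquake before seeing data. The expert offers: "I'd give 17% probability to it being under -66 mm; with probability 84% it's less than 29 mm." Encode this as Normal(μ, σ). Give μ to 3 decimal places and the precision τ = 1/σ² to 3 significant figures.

The p-quantile of Normal(μ,σ) is μ + z_p·σ, with z_{0.17} = -0.9542 and z_{0.84} = 0.9945.
Eliminate σ: μ = (z₂·x₁ − z₁·x₂)/(z₂ − z₁) = (0.9945·-66 − (-0.9542)·29)/1.949 = -19.482.
Then σ = (x₂ − x₁)/(z₂ − z₁) = (29 − -66)/1.949 = 48.752.
Precision τ = 1/σ² = 1/48.75² = 0.000421.

μ = -19.482, τ = 0.000421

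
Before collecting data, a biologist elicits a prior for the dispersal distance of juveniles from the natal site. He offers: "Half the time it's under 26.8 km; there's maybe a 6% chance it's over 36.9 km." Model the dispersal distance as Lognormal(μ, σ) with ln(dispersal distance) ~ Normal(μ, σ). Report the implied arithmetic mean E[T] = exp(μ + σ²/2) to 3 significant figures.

If T ~ Lognormal(μ,σ) then ln T ~ Normal(μ,σ), so the p-quantile of ln T is μ + z_p·σ.
ln(26.8) = 3.288 and ln(36.9) = 3.608; z_{0.5} = 0, z_{0.94} = 1.555.
σ = (3.608 − 3.288)/(1.555 − (0)) = 0.206.
μ = 3.288 − (0)·0.206 = 3.288.
E[T] = exp(μ + σ²/2) = exp(3.288 + 0.0212) = 27.4 km.

E[T] ≈ 27.4 km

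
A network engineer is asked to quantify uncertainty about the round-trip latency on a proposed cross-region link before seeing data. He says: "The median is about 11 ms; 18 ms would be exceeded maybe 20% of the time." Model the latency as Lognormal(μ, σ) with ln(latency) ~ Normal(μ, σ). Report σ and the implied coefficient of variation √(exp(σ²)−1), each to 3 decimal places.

If T ~ Lognormal(μ,σ) then ln T ~ Normal(μ,σ), so the p-quantile of ln T is μ + z_p·σ.
ln(11) = 2.398 and ln(18) = 2.89; z_{0.5} = 0, z_{0.8} = 0.8416.
σ = (2.89 − 2.398)/(0.8416 − (0)) = 0.585.
μ = 2.398 − (0)·0.585 = 2.398.
CV = √(exp(σ²)−1) = √(exp(0.3424)−1) = 0.639.

σ ≈ 0.585, CV ≈ 0.639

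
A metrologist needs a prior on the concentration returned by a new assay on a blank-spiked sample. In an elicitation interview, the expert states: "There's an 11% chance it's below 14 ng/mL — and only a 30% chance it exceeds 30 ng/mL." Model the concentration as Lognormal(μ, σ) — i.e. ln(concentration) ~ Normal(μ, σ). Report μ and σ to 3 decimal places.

If T ~ Lognormal(μ,σ) then ln T ~ Normal(μ,σ), so the p-quantile of ln T is μ + z_p·σ.
ln(14) = 2.639 and ln(30) = 3.401; z_{0.11} = -1.227, z_{0.7} = 0.5244.
σ = (3.401 − 2.639)/(0.5244 − (-1.227)) = 0.435.
μ = 2.639 − (-1.227)·0.435 = 3.173.

μ ≈ 3.173, σ ≈ 0.435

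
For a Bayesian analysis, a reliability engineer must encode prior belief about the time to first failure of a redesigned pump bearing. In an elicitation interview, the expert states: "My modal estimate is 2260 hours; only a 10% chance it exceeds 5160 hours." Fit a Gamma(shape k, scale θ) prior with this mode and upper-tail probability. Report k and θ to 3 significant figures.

k ≈ 3.82, θ ≈ 801

Gamma(k,θ) with k>1 has mode (k−1)θ, so θ = 2260/(k−1).
Need P(X < 5160) = 0.9 with θ tied to k this way. Start at k = 2, θ = 2260: P(X<5160) ≈ 0.665.
Too low — raise k to concentrate. Iterating converges to k ≈ 3.82.
Then θ = 2260/(3.82−1) ≈ 801.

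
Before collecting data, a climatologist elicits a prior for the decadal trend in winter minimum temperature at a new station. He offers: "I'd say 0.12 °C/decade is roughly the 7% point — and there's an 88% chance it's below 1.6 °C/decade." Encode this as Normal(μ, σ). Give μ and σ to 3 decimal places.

μ = 0.944, σ = 0.558

For Normal(μ,σ), the p-quantile is μ + z_p·σ. Here z_{0.07} = -1.476, z_{0.88} = 1.175.
So 0.12 = μ − 1.476σ and 1.6 = μ + 1.175σ.
Subtracting: σ = (1.6 − 0.12)/(1.175 − (-1.476)) = 0.558.
Then μ = 0.12 − (-1.476)·0.558 = 0.944.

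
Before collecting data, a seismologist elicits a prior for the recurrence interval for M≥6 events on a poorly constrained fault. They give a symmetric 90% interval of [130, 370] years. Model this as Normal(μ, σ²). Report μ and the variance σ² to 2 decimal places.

μ = 250.00, σ² = 5322.41

A symmetric 90% interval runs μ ± z·σ with z = 1.645.
Half-width = 120, so σ = 120/1.645 = 72.955 and σ² = 5322.41.
μ is the interval midpoint, 250.00.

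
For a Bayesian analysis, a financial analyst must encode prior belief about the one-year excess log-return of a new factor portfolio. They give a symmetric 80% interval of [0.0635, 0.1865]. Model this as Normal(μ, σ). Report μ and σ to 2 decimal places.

μ = 0.12, σ = 0.05

A symmetric 80% interval runs μ ± z·σ with z = 1.282.
Half-width = 0.0615, so σ = 0.0615/1.282 = 0.05.
μ is the interval midpoint, 0.12.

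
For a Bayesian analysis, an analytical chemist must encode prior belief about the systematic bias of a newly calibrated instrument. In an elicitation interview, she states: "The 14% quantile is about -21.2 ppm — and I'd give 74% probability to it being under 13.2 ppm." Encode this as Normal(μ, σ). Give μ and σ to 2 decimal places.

For Normal(μ,σ), the p-quantile is μ + z_p·σ. Here z_{0.14} = -1.08, z_{0.74} = 0.6433.
So -21.2 = μ − 1.08σ and 13.2 = μ + 0.6433σ.
Subtracting: σ = (13.2 − -21.2)/(0.6433 − (-1.08)) = 19.96.
Then μ = -21.2 − (-1.08)·19.96 = 0.36.

μ = 0.36, σ = 19.96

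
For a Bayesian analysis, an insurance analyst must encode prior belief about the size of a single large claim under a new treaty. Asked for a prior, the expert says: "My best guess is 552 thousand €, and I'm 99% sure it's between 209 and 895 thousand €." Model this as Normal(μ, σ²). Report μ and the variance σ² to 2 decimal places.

μ = 552.00, σ² = 17731.85

A symmetric 99% interval runs μ ± z·σ with z = 2.576.
Half-width = 343, so σ = 343/2.576 = 133.161 and σ² = 17731.85.
μ is the stated best guess, 552.00.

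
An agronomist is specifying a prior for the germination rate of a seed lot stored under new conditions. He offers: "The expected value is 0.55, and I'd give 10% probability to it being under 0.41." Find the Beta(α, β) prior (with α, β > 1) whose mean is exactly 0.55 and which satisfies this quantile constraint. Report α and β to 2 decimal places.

α ≈ 11.39, β ≈ 9.32

With mean 0.55 fixed, write α = 0.55s, β = 0.45s where s = α+β.
Need P(θ < 0.41) = 0.1 under Beta(0.55s, 0.45s). Normal approximation: (q−m)/√(m(1−m)/s) ≈ z_{0.1} = -1.28, so s ≈ 0.55·0.45·(-1.28)²/(0.41−0.55)² = 20.7.
At s = 20.7: P(θ<0.41) ≈ 0.100. Adjusting to match 0.1 gives s ≈ 20.72.
So α = 0.55·20.72 ≈ 11.39, β = 0.45·20.72 ≈ 9.32.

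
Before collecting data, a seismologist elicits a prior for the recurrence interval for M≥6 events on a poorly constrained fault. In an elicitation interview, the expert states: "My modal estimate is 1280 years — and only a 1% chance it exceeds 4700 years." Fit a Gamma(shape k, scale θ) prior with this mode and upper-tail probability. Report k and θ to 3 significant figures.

Gamma(k,θ) with k>1 has mode (k−1)θ, so θ = 1280/(k−1).
Need P(X < 4700) = 0.99 with θ tied to k this way. Start at k = 2, θ = 1280: P(X<4700) ≈ 0.881.
Too low — raise k to concentrate. Iterating converges to k ≈ 3.53.
Then θ = 1280/(3.53−1) ≈ 506.

k ≈ 3.53, θ ≈ 506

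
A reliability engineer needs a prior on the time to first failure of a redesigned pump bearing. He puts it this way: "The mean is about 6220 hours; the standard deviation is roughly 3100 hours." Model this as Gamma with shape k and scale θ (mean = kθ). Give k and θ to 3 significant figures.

For Gamma(k, scale θ): mean = kθ, variance = kθ², so CV = 1/√k.
CV = SD/mean = 3100/6220 = 0.4984, hence k = 1/CV² = 4.03.
Then θ = mean/k = 6220/4.03 = 1550.

k ≈ 4.03, θ ≈ 1550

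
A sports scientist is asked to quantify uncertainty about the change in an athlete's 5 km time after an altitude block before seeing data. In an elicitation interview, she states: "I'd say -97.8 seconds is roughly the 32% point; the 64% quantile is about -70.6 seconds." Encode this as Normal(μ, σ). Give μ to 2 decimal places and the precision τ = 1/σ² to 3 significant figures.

For Normal(μ,σ), the p-quantile is μ + z_p·σ. Here z_{0.32} = -0.4677, z_{0.64} = 0.3585.
So -97.8 = μ − 0.4677σ and -70.6 = μ + 0.3585σ.
Subtracting: σ = (-70.6 − -97.8)/(0.3585 − (-0.4677)) = 32.92.
Then μ = -97.8 − (-0.4677)·32.92 = -82.40.
Precision τ = 1/σ² = 1/32.92² = 0.000923.

μ = -82.40, τ = 0.000923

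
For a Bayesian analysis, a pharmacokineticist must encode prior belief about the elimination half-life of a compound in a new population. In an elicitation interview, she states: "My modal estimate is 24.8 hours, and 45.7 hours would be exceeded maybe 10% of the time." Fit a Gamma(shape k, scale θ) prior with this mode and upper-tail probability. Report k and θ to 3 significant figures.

Gamma(k,θ) with k>1 has mode (k−1)θ, so θ = 24.8/(k−1).
Need P(X < 45.7) = 0.9 with θ tied to k this way. Start at k = 2, θ = 24.8: P(X<45.7) ≈ 0.550.
Too low — raise k to concentrate. Iterating converges to k ≈ 6.11.
Then θ = 24.8/(6.11−1) ≈ 4.86.

k ≈ 6.11, θ ≈ 4.86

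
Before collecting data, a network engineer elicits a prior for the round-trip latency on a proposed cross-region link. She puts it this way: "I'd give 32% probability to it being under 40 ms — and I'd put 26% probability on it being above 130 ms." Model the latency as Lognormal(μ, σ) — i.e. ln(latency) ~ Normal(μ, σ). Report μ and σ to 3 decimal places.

If T ~ Lognormal(μ,σ) then ln T ~ Normal(μ,σ), so the p-quantile of ln T is μ + z_p·σ.
ln(40) = 3.689 and ln(130) = 4.868; z_{0.32} = -0.4677, z_{0.74} = 0.6433.
σ = (4.868 − 3.689)/(0.6433 − (-0.4677)) = 1.061.
μ = 3.689 − (-0.4677)·1.061 = 4.185.

μ ≈ 4.185, σ ≈ 1.061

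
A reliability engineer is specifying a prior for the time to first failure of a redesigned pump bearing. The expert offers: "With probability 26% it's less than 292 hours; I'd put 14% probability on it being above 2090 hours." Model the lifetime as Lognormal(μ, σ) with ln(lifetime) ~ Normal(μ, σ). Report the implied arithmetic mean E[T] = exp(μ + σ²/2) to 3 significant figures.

If T ~ Lognormal(μ,σ) then ln T ~ Normal(μ,σ), so the p-quantile of ln T is μ + z_p·σ.
ln(292) = 5.677 and ln(2090) = 7.645; z_{0.26} = -0.6433, z_{0.86} = 1.08.
σ = (7.645 − 5.677)/(1.08 − (-0.6433)) = 1.142.
μ = 5.677 − (-0.6433)·1.142 = 6.411.
E[T] = exp(μ + σ²/2) = exp(6.411 + 0.6519) = 1170 hours.

E[T] ≈ 1170 hours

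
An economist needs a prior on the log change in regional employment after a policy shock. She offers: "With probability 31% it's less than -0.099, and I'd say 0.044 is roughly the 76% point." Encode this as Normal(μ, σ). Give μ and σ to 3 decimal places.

For Normal(μ,σ), the p-quantile is μ + z_p·σ. Here z_{0.31} = -0.4959, z_{0.76} = 0.7063.
So -0.099 = μ − 0.4959σ and 0.044 = μ + 0.7063σ.
Subtracting: σ = (0.044 − -0.099)/(0.7063 − (-0.4959)) = 0.119.
Then μ = -0.099 − (-0.4959)·0.119 = -0.040.

μ = -0.040, σ = 0.119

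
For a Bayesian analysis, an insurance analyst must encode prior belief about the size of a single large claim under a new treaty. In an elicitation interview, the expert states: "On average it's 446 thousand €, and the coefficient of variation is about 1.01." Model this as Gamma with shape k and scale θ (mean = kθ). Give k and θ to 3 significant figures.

k ≈ 0.98, θ ≈ 455

For Gamma(k, scale θ): mean = kθ, variance = kθ², so CV = 1/√k.
CV = 1.01, hence k = 1/CV² = 0.98.
Then θ = mean/k = 446/0.98 = 455.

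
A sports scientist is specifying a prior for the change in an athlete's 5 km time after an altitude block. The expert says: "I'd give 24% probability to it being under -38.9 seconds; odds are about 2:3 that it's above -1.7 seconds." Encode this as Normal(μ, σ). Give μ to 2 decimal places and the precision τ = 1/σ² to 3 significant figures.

μ = -11.52, τ = 0.000665

The p-quantile of Normal(μ,σ) is μ + z_p·σ, with z_{0.24} = -0.7063 and z_{0.6} = 0.2533.
Eliminate σ: μ = (z₂·x₁ − z₁·x₂)/(z₂ − z₁) = (0.2533·-38.9 − (-0.7063)·-1.7)/0.9596 = -11.52.
Then σ = (x₂ − x₁)/(z₂ − z₁) = (-1.7 − -38.9)/0.9596 = 38.76.
Precision τ = 1/σ² = 1/38.76² = 0.000665.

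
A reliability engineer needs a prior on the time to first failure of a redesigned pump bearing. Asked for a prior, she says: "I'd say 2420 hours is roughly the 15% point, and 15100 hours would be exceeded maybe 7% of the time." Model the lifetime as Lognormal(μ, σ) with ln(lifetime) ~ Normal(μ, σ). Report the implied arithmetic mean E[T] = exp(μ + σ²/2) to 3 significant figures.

If T ~ Lognormal(μ,σ) then ln T ~ Normal(μ,σ), so the p-quantile of ln T is μ + z_p·σ.
ln(2420) = 7.792 and ln(15100) = 9.622; z_{0.15} = -1.036, z_{0.93} = 1.476.
σ = (9.622 − 7.792)/(1.476 − (-1.036)) = 0.729.
μ = 7.792 − (-1.036)·0.729 = 8.547.
E[T] = exp(μ + σ²/2) = exp(8.547 + 0.2656) = 6720 hours.

E[T] ≈ 6720 hours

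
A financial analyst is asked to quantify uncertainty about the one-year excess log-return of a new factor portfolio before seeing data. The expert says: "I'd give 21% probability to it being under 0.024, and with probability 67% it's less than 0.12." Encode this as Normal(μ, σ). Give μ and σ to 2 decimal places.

μ = 0.09, σ = 0.08

For Normal(μ,σ), the p-quantile is μ + z_p·σ. Here z_{0.21} = -0.8064, z_{0.67} = 0.4399.
So 0.024 = μ − 0.8064σ and 0.12 = μ + 0.4399σ.
Subtracting: σ = (0.12 − 0.024)/(0.4399 − (-0.8064)) = 0.08.
Then μ = 0.024 − (-0.8064)·0.08 = 0.09.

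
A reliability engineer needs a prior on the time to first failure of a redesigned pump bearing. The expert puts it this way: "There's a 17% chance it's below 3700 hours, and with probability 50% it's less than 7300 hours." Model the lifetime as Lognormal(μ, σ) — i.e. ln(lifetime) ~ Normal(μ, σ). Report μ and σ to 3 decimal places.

If T ~ Lognormal(μ,σ) then ln T ~ Normal(μ,σ), so the p-quantile of ln T is μ + z_p·σ.
ln(3700) = 8.216 and ln(7300) = 8.896; z_{0.17} = -0.9542, z_{0.5} = 0.
σ = (8.896 − 8.216)/(0 − (-0.9542)) = 0.712.
μ = 8.216 − (-0.9542)·0.712 = 8.896.

μ ≈ 8.896, σ ≈ 0.712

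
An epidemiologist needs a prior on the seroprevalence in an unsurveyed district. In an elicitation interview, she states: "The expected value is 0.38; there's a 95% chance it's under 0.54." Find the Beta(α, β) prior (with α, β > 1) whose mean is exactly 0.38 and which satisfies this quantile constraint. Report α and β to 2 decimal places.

α ≈ 9.78, β ≈ 15.95

With mean 0.38 fixed, write α = 0.38s, β = 0.62s where s = α+β.
Need P(θ < 0.54) = 0.95 under Beta(0.38s, 0.62s). Normal approximation: (q−m)/√(m(1−m)/s) ≈ z_{0.95} = 1.64, so s ≈ 0.38·0.62·(1.64)²/(0.54−0.38)² = 24.9.
At s = 24.9: P(θ<0.54) ≈ 0.947. Adjusting to match 0.95 gives s ≈ 25.73.
So α = 0.38·25.73 ≈ 9.78, β = 0.62·25.73 ≈ 15.95.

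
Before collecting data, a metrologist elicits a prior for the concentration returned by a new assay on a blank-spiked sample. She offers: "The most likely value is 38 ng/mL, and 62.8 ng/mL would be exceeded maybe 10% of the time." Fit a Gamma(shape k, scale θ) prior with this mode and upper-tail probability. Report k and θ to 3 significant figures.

k ≈ 8.48, θ ≈ 5.08

Gamma(k,θ) with k>1 has mode (k−1)θ, so θ = 38/(k−1).
Need P(X < 62.8) = 0.9 with θ tied to k this way. Start at k = 2, θ = 38: P(X<62.8) ≈ 0.492.
Too low — raise k to concentrate. Iterating converges to k ≈ 8.48.
Then θ = 38/(8.48−1) ≈ 5.08.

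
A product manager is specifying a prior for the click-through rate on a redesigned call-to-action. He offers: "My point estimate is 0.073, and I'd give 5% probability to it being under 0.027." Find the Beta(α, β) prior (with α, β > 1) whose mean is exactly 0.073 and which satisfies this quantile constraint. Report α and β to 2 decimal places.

With mean 0.073 fixed, write α = 0.073s, β = 0.927s where s = α+β.
Need P(θ < 0.027) = 0.05 under Beta(0.073s, 0.927s). Normal approximation: (q−m)/√(m(1−m)/s) ≈ z_{0.05} = -1.64, so s ≈ 0.073·0.927·(-1.64)²/(0.027−0.073)² = 86.5.
At s = 86.5: P(θ<0.027) ≈ 0.020. Adjusting to match 0.05 gives s ≈ 58.71.
So α = 0.073·58.71 ≈ 4.29, β = 0.927·58.71 ≈ 54.42.

α ≈ 4.29, β ≈ 54.42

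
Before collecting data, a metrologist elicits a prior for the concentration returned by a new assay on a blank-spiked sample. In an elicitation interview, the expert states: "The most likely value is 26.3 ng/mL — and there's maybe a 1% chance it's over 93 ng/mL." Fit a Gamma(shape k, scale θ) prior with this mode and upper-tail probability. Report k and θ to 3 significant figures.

k ≈ 3.71, θ ≈ 9.71

Gamma(k,θ) with k>1 has mode (k−1)θ, so θ = 26.3/(k−1).
Need P(X < 93) = 0.99 with θ tied to k this way. Start at k = 2, θ = 26.3: P(X<93) ≈ 0.868.
Too low — raise k to concentrate. Iterating converges to k ≈ 3.71.
Then θ = 26.3/(3.71−1) ≈ 9.71.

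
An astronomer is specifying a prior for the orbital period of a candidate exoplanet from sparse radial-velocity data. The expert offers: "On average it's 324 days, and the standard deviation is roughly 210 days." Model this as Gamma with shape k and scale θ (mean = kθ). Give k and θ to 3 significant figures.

k ≈ 2.38, θ ≈ 136

For Gamma(k, scale θ): mean = kθ, variance = kθ², so CV = 1/√k.
CV = SD/mean = 210/324 = 0.6481, hence k = 1/CV² = 2.38.
Then θ = mean/k = 324/2.38 = 136.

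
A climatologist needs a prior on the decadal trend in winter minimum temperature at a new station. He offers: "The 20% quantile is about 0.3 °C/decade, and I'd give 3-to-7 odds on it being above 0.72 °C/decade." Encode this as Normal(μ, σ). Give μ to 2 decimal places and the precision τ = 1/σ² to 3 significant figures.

For Normal(μ,σ), the p-quantile is μ + z_p·σ. Here z_{0.2} = -0.8416, z_{0.7} = 0.5244.
So 0.3 = μ − 0.8416σ and 0.72 = μ + 0.5244σ.
Subtracting: σ = (0.72 − 0.3)/(0.5244 − (-0.8416)) = 0.31.
Then μ = 0.3 − (-0.8416)·0.31 = 0.56.
Precision τ = 1/σ² = 1/0.3075² = 10.6.

μ = 0.56, τ = 10.6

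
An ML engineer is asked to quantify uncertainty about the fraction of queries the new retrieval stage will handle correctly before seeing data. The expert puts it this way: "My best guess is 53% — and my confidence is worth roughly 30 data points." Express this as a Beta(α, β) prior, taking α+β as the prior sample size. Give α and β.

Under the effective-sample-size interpretation, Beta(α, β) has prior mean α/(α+β) and prior sample size α+β.
So α+β = 30 and α/(α+β) = 0.53, giving α = 0.53·30 = 15.9 and β = 30 − 15.9 = 14.1.

α = 15.9, β = 14.1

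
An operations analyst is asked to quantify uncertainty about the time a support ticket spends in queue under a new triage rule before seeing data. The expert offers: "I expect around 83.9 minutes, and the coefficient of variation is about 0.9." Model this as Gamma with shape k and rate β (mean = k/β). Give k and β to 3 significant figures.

k ≈ 1.23, β ≈ 0.0147

For Gamma(k, rate β): mean = k/β, variance = k/β², so CV = 1/√k.
CV = 0.9, hence k = 1/CV² = 1.23.
Then β = k/mean = 1.23/83.9 = 0.0147.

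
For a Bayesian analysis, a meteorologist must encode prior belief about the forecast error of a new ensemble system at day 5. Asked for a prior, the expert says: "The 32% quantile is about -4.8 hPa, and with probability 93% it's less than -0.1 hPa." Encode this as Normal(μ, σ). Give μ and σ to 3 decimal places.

For Normal(μ,σ), the p-quantile is μ + z_p·σ. Here z_{0.32} = -0.4677, z_{0.93} = 1.476.
So -4.8 = μ − 0.4677σ and -0.1 = μ + 1.476σ.
Subtracting: σ = (-0.1 − -4.8)/(1.476 − (-0.4677)) = 2.418.
Then μ = -4.8 − (-0.4677)·2.418 = -3.669.

μ = -3.669, σ = 2.418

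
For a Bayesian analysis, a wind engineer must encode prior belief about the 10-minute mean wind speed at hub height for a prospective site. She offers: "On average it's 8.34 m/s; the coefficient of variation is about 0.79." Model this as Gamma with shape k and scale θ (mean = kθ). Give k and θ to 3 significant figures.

For Gamma(k, scale θ): mean = kθ, variance = kθ², so CV = 1/√k.
CV = 0.79, hence k = 1/CV² = 1.6.
Then θ = mean/k = 8.34/1.6 = 5.2.

k ≈ 1.6, θ ≈ 5.2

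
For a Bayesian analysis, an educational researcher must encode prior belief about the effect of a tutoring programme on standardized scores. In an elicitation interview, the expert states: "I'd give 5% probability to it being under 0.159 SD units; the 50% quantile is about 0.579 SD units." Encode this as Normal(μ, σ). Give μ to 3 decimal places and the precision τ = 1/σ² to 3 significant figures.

The p-quantile of Normal(μ,σ) is μ + z_p·σ, with z_{0.05} = -1.645 and z_{0.5} = 0.
Eliminate σ: μ = (z₂·x₁ − z₁·x₂)/(z₂ − z₁) = (0·0.159 − (-1.645)·0.579)/1.645 = 0.579.
Then σ = (x₂ − x₁)/(z₂ − z₁) = (0.579 − 0.159)/1.645 = 0.255.
Precision τ = 1/σ² = 1/0.2553² = 15.3.

μ = 0.579, τ = 15.3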